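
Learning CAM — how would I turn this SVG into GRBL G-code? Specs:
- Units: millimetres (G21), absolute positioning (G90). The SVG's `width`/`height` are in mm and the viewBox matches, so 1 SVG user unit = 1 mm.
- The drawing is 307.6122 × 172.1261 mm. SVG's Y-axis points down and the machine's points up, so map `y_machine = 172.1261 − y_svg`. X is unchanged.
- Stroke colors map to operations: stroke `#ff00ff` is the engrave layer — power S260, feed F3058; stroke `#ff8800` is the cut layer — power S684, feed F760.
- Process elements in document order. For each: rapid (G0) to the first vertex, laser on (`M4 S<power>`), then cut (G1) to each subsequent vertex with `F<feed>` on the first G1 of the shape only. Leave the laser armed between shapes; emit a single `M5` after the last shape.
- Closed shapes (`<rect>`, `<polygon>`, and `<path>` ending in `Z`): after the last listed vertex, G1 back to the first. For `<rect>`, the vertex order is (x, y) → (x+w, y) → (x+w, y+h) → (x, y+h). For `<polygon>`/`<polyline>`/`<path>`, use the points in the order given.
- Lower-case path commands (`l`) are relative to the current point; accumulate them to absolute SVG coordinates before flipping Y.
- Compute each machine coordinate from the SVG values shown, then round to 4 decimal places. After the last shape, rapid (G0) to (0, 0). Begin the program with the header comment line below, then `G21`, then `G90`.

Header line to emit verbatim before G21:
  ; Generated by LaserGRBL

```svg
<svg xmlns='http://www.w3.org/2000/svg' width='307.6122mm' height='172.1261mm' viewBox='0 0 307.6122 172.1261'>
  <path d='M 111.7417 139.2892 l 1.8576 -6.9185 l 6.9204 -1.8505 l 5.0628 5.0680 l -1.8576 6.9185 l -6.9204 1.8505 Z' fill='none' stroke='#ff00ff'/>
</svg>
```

viewBox `0 0 307.6122 172.1261` with mm width/height → 1 unit = 1 mm. Flip: y_m = 172.1261 − y_svg.

**Shape 1** — `<path>` regular polygon, stroke `#ff00ff` → engrave (S260, F3058). Machine vertices: (111.7417,32.8369) → (113.5993,39.7554) → (120.5197,41.6059) → (125.5825,36.5379) → (123.7249,29.6194) → (116.8045,27.7689) → (111.7417,32.8369). Closed: final G1 returns to the first vertex.

; Generated by LaserGRBL
G21
G90
G0 X111.7417 Y32.8369
M4 S260
G1 X113.5993 Y39.7554 F3058
G1 X120.5197 Y41.6059
G1 X125.5825 Y36.5379
G1 X123.7249 Y29.6194
G1 X116.8045 Y27.7689
G1 X111.7417 Y32.8369
M5
G0 X0.0000 Y0.0000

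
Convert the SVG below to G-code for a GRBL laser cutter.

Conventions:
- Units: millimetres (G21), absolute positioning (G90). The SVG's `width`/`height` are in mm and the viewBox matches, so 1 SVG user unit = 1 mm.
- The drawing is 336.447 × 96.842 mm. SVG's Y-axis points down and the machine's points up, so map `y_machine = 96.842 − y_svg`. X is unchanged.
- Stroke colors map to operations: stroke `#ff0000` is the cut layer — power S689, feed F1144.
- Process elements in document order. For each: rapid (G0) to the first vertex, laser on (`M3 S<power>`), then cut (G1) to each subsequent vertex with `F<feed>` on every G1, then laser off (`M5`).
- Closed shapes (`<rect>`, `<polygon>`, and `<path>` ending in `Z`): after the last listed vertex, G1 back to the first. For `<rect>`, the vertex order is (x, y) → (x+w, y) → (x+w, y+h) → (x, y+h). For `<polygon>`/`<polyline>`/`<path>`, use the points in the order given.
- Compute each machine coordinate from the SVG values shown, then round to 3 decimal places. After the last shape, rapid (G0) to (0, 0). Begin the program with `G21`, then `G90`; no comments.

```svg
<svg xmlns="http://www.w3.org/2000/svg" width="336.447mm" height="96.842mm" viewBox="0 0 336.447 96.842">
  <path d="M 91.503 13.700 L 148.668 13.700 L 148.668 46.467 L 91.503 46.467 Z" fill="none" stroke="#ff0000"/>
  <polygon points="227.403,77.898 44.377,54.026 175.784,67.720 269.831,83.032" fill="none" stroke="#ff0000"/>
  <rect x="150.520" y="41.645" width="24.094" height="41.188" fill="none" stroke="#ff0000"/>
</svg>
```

G21
G90
G0 X91.503 Y83.142
M3 S689
G1 X148.668 Y83.142 F1144
G1 X148.668 Y50.375 F1144
G1 X91.503 Y50.375 F1144
G1 X91.503 Y83.142 F1144
M5
G0 X227.403 Y18.944
M3 S689
G1 X44.377 Y42.816 F1144
G1 X175.784 Y29.122 F1144
G1 X269.831 Y13.810 F1144
G1 X227.403 Y18.944 F1144
M5
G0 X150.520 Y55.197
M3 S689
G1 X174.614 Y55.197 F1144
G1 X174.614 Y14.009 F1144
G1 X150.520 Y14.009 F1144
G1 X150.520 Y55.197 F1144
M5
G0 X0.000 Y0.000

viewBox `0 0 336.447 96.842` with mm width/height → 1 unit = 1 mm. Flip: y_m = 96.842 − y_svg.

**Shape 1** — `<path>` rectangle, stroke `#ff0000` → cut (S689, F1144). Machine vertices: (91.503,83.142) → (148.668,83.142) → (148.668,50.375) → (91.503,50.375) → (91.503,83.142). Closed: final G1 returns to the first vertex.

**Shape 2** — `<polygon>` closed polygon, stroke `#ff0000` → cut (S689, F1144). Machine vertices: (227.403,18.944) → (44.377,42.816) → (175.784,29.122) → (269.831,13.810) → (227.403,18.944). Closed: final G1 returns to the first vertex.

**Shape 3** — `<rect>` rectangle, stroke `#ff0000` → cut (S689, F1144). Machine vertices: (150.520,55.197) → (174.614,55.197) → (174.614,14.009) → (150.520,14.009) → (150.520,55.197). Closed: final G1 returns to the first vertex.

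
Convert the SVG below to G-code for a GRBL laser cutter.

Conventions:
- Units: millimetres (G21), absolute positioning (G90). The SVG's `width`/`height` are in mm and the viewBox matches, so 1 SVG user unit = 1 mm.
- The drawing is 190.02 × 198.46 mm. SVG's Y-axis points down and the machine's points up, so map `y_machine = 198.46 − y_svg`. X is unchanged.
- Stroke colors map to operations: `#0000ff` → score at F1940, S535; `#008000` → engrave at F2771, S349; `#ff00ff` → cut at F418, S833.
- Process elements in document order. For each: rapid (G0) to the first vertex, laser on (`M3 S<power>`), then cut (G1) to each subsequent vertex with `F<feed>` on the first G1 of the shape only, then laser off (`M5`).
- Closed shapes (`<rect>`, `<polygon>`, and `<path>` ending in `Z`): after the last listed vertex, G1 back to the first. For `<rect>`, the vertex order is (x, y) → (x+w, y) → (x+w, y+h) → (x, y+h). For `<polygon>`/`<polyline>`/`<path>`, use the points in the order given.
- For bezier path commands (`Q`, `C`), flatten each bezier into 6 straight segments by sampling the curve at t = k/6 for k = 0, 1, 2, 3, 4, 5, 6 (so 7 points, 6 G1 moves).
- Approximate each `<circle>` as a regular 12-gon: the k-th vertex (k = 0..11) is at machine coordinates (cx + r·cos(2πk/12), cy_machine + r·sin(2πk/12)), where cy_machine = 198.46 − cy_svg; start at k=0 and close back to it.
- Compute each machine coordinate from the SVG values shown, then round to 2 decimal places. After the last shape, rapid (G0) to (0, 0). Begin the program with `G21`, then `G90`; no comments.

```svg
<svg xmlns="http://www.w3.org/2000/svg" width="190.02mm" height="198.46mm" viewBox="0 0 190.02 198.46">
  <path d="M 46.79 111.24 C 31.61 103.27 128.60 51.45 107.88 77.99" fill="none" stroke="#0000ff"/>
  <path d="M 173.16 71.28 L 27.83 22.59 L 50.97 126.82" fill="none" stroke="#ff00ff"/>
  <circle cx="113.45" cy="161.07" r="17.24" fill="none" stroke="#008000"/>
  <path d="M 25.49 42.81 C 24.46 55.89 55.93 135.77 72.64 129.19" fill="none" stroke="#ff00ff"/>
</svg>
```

G21
G90
G0 X46.79 Y87.22
M3 S535
G1 X47.48 Y94.29 F1940
G1 X60.49 Y105.28
G1 X79.41 Y116.79
G1 X97.88 Y125.42
G1 X109.50 Y127.78
G1 X107.88 Y120.47
M5
G0 X173.16 Y127.18
M3 S833
G1 X27.83 Y175.87 F418
G1 X50.97 Y71.64
M5
G0 X130.69 Y37.39
M3 S349
G1 X128.38 Y46.01 F2771
G1 X122.07 Y52.32
G1 X113.45 Y54.63
G1 X104.83 Y52.32
G1 X98.52 Y46.01
G1 X96.21 Y37.39
G1 X98.52 Y28.77
G1 X104.83 Y22.46
G1 X113.45 Y20.15
G1 X122.07 Y22.46
G1 X128.38 Y28.77
G1 X130.69 Y37.39
M5
G0 X25.49 Y155.65
M3 S833
G1 X27.46 Y144.25 F418
G1 X33.54 Y125.98
G1 X42.41 Y105.09
G1 X52.76 Y85.83
G1 X63.27 Y72.48
G1 X72.64 Y69.27
M5
G0 X0.00 Y0.00

1 u = 1 mm; y_m = 198.46 − y.

[1] `<path>` cubic bezier, #0000ff→score S535 F1940: (46.79,87.22) → (47.48,94.29) → (60.49,105.28) → (79.41,116.79) → (97.88,125.42) → (109.50,127.78) → (107.88,120.47)

[2] `<path>` open polyline, #ff00ff→cut S833 F418: (173.16,127.18) → (27.83,175.87) → (50.97,71.64)

[3] `<circle>` circle, #008000→engrave S349 F2771: (130.69,37.39) → (128.38,46.01) → (122.07,52.32) → (113.45,54.63) → (104.83,52.32) → (98.52,46.01) → (96.21,37.39) → (98.52,28.77) → (104.83,22.46) → (113.45,20.15) → (122.07,22.46) → (128.38,28.77) → (130.69,37.39) (closed)

[4] `<path>` cubic bezier, #ff00ff→cut S833 F418: (25.49,155.65) → (27.46,144.25) → (33.54,125.98) → (42.41,105.09) → (52.76,85.83) → (63.27,72.48) → (72.64,69.27)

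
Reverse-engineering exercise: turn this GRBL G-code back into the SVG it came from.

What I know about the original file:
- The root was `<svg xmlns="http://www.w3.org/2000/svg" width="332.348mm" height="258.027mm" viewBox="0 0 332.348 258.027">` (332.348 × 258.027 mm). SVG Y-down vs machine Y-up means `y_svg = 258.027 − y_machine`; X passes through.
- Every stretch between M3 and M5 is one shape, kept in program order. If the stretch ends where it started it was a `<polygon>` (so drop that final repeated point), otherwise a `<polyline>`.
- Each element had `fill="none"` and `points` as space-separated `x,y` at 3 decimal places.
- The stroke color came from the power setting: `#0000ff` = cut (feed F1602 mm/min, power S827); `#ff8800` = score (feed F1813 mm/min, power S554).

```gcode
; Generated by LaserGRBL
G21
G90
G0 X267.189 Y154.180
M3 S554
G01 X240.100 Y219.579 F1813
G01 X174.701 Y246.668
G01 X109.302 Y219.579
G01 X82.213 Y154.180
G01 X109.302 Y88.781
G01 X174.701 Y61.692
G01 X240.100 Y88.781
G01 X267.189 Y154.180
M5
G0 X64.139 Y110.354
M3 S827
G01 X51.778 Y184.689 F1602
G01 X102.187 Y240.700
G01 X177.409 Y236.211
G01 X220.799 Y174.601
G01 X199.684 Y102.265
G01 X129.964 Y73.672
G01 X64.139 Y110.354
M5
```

<svg xmlns="http://www.w3.org/2000/svg" width="332.348mm" height="258.027mm" viewBox="0 0 332.348 258.027">
  <polygon points="267.189,103.847 240.100,38.448 174.701,11.359 109.302,38.448 82.213,103.847 109.302,169.246 174.701,196.335 240.100,169.246" fill="none" stroke="#ff8800"/>
  <polygon points="64.139,147.673 51.778,73.338 102.187,17.327 177.409,21.816 220.799,83.426 199.684,155.762 129.964,184.355" fill="none" stroke="#0000ff"/>
</svg>

Each laser-on run becomes one SVG element. Flip Y back into SVG space with y_svg = 258.027 − y_machine.

Run 1: the run's S554 means `#ff8800` (score). The run returns to its start, so emit a `<polygon>` with points (Y-flipped): 267.189,103.847 240.100,38.448 174.701,11.359 109.302,38.448 82.213,103.847 109.302,169.246 174.701,196.335 240.100,169.246.

Run 2: power S827 maps to stroke `#0000ff` (cut). The run returns to its start, so emit a `<polygon>` with points (Y-flipped): 64.139,147.673 51.778,73.338 102.187,17.327 177.409,21.816 220.799,83.426 199.684,155.762 129.964,184.355.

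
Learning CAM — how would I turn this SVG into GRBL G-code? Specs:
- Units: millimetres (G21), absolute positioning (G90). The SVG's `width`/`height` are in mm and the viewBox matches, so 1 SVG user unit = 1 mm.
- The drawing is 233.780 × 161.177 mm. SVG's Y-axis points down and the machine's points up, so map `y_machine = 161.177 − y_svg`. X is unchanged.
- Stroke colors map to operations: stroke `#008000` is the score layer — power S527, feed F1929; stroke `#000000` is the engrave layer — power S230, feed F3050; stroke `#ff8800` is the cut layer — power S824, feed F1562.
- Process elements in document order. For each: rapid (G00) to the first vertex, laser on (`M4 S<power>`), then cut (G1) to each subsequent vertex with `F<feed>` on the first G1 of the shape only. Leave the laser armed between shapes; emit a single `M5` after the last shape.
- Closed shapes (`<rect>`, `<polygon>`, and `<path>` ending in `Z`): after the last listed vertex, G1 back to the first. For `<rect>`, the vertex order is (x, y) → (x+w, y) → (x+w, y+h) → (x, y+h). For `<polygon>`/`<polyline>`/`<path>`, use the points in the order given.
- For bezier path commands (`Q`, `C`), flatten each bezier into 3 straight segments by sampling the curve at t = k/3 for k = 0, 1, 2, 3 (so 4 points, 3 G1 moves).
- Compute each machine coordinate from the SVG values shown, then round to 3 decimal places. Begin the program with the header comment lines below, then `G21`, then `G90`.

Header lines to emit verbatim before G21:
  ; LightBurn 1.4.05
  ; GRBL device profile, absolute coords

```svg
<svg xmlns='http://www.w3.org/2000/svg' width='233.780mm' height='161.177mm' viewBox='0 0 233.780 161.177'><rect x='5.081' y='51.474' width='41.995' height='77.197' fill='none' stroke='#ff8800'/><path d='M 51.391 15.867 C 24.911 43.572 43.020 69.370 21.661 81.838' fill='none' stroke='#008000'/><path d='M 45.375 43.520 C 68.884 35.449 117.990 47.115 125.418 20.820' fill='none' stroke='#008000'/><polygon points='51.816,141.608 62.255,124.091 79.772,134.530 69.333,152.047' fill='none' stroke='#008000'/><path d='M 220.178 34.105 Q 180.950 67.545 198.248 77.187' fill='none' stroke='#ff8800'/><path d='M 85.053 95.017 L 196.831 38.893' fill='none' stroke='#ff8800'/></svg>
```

1 u = 1 mm; y_m = 161.177 − y.

[1] `<rect>` rectangle, #ff8800→cut S824 F1562: (5.081,109.703) → (47.076,109.703) → (47.076,32.506) → (5.081,32.506) → (5.081,109.703) (closed)

[2] `<path>` cubic bezier, #008000→score S527 F1929: (51.391,145.310) → (36.661,118.664) → (32.977,95.827) → (21.661,79.339)

[3] `<path>` cubic bezier, #008000→score S527 F1929: (45.375,117.657) → (74.925,121.286) → (106.589,124.579) → (125.418,140.357)

[4] `<polygon>` regular polygon, #008000→score S527 F1929: (51.816,19.569) → (62.255,37.086) → (79.772,26.647) → (69.333,9.130) → (51.816,19.569) (closed)

[5] `<path>` quadratic bezier, #ff8800→cut S824 F1562: (220.178,127.072) → (200.307,107.423) → (192.997,93.062) → (198.248,83.990)

[6] `<path>` line segment, #ff8800→cut S824 F1562: (85.053,66.160) → (196.831,122.284)

; LightBurn 1.4.05
; GRBL device profile, absolute coords
G21
G90
G00 X5.081 Y109.703
M4 S824
G1 X47.076 Y109.703 F1562
G1 X47.076 Y32.506
G1 X5.081 Y32.506
G1 X5.081 Y109.703
G00 X51.391 Y145.310
M4 S527
G1 X36.661 Y118.664 F1929
G1 X32.977 Y95.827
G1 X21.661 Y79.339
G00 X45.375 Y117.657
M4 S527
G1 X74.925 Y121.286 F1929
G1 X106.589 Y124.579
G1 X125.418 Y140.357
G00 X51.816 Y19.569
M4 S527
G1 X62.255 Y37.086 F1929
G1 X79.772 Y26.647
G1 X69.333 Y9.130
G1 X51.816 Y19.569
G00 X220.178 Y127.072
M4 S824
G1 X200.307 Y107.423 F1562
G1 X192.997 Y93.062
G1 X198.248 Y83.990
G00 X85.053 Y66.160
M4 S824
G1 X196.831 Y122.284 F1562
M5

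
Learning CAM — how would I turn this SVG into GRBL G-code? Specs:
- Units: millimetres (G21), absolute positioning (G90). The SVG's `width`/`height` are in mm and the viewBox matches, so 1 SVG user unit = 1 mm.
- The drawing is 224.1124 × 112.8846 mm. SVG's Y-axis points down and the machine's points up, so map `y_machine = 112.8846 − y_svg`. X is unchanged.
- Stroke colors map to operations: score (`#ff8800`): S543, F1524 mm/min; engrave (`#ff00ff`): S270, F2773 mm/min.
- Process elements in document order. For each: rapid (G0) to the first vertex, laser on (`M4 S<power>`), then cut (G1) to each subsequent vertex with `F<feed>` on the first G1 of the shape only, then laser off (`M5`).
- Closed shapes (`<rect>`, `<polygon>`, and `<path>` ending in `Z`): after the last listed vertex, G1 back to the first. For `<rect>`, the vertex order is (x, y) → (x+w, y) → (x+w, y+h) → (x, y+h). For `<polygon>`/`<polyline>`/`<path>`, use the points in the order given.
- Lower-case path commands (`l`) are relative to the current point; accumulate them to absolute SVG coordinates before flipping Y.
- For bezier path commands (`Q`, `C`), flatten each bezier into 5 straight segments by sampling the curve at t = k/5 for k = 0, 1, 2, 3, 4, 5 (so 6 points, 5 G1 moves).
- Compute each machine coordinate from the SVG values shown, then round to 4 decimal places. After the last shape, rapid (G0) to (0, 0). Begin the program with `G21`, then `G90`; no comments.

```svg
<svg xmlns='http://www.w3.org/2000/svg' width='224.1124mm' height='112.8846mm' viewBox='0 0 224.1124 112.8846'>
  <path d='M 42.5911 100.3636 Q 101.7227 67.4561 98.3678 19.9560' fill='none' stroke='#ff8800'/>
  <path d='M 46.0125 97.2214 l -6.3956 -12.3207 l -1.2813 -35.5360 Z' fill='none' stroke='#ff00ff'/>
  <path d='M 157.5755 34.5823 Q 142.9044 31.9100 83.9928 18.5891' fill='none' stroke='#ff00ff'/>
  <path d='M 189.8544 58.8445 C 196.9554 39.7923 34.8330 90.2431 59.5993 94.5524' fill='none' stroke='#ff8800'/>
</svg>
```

Since the viewBox matches the mm dimensions, user units are millimetres directly. The only transform is the Y-flip y_m = 112.8846 − y_svg.

Shape 1 is a quadratic bezier drawn with `<path>`. Its stroke #ff8800 means score at S543, F1524. After flipping Y the toolpath is (42.5911,12.5210) → (63.7443,26.2677) → (79.8985,41.1818) → (91.0539,57.2633) → (97.2103,74.5123) → (98.3678,92.9286).

Shape 2 is a closed polygon drawn with `<path>`. Its stroke #ff00ff means engrave at S270, F2773. After flipping Y the toolpath is (46.0125,15.6632) → (39.6169,27.9839) → (38.3356,63.5199) → (46.0125,15.6632), returning to the start.

Shape 3 is a quadratic bezier drawn with `<path>`. Its stroke #ff00ff means engrave at S270, F2773. After flipping Y the toolpath is (157.5755,78.3023) → (149.9374,79.7972) → (138.7601,82.1439) → (124.0436,85.3426) → (105.7878,89.3931) → (83.9928,94.2955).

Shape 4 is a cubic bezier drawn with `<path>`. Its stroke #ff8800 means score at S543, F1524. After flipping Y the toolpath is (189.8544,54.0401) → (176.6571,58.0562) → (139.9395,50.9425) → (96.7951,38.2500) → (64.3173,25.5296) → (59.5993,18.3322).

G21
G90
G0 X42.5911 Y12.5210
M4 S543
G1 X63.7443 Y26.2677 F1524
G1 X79.8985 Y41.1818
G1 X91.0539 Y57.2633
G1 X97.2103 Y74.5123
G1 X98.3678 Y92.9286
M5
G0 X46.0125 Y15.6632
M4 S270
G1 X39.6169 Y27.9839 F2773
G1 X38.3356 Y63.5199
G1 X46.0125 Y15.6632
M5
G0 X157.5755 Y78.3023
M4 S270
G1 X149.9374 Y79.7972 F2773
G1 X138.7601 Y82.1439
G1 X124.0436 Y85.3426
G1 X105.7878 Y89.3931
G1 X83.9928 Y94.2955
M5
G0 X189.8544 Y54.0401
M4 S543
G1 X176.6571 Y58.0562 F1524
G1 X139.9395 Y50.9425
G1 X96.7951 Y38.2500
G1 X64.3173 Y25.5296
G1 X59.5993 Y18.3322
M5
G0 X0.0000 Y0.0000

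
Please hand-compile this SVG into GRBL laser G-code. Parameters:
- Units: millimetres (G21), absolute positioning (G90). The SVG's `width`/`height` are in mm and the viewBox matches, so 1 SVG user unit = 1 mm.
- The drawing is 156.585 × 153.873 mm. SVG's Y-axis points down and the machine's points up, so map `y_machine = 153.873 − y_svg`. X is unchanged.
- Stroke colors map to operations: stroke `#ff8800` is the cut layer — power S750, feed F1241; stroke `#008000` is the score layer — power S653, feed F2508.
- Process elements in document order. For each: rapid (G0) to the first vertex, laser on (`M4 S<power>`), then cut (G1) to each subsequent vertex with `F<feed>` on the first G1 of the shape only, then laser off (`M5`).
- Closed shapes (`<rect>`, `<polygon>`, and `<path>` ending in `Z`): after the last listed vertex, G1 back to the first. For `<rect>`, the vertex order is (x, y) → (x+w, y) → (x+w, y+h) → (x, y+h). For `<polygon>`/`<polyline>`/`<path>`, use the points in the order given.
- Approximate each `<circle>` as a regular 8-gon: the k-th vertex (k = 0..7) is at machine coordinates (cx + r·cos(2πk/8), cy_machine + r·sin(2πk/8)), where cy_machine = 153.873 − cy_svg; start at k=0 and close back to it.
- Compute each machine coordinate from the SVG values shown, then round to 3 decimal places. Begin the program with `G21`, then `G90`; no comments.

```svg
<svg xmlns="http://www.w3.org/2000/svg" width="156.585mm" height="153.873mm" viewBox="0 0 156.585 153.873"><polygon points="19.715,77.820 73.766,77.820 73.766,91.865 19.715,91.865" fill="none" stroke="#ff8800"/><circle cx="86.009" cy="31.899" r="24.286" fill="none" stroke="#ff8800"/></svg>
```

viewBox `0 0 156.585 153.873` with mm width/height → 1 unit = 1 mm. Flip: y_m = 153.873 − y_svg.

**Shape 1** — `<polygon>` rectangle, stroke `#ff8800` → cut (S750, F1241). Machine vertices: (19.715,76.053) → (73.766,76.053) → (73.766,62.008) → (19.715,62.008) → (19.715,76.053). Closed: final G1 returns to the first vertex.

**Shape 2** — `<circle>` circle, stroke `#ff8800` → cut (S750, F1241). Machine vertices: (110.295,121.974) → (103.182,139.147) → (86.009,146.260) → (68.836,139.147) → (61.723,121.974) → (68.836,104.801) → (86.009,97.688) → (103.182,104.801) → (110.295,121.974). Closed: final G1 returns to the first vertex.

G21
G90
G0 X19.715 Y76.053
M4 S750
G1 X73.766 Y76.053 F1241
G1 X73.766 Y62.008
G1 X19.715 Y62.008
G1 X19.715 Y76.053
M5
G0 X110.295 Y121.974
M4 S750
G1 X103.182 Y139.147 F1241
G1 X86.009 Y146.260
G1 X68.836 Y139.147
G1 X61.723 Y121.974
G1 X68.836 Y104.801
G1 X86.009 Y97.688
G1 X103.182 Y104.801
G1 X110.295 Y121.974
M5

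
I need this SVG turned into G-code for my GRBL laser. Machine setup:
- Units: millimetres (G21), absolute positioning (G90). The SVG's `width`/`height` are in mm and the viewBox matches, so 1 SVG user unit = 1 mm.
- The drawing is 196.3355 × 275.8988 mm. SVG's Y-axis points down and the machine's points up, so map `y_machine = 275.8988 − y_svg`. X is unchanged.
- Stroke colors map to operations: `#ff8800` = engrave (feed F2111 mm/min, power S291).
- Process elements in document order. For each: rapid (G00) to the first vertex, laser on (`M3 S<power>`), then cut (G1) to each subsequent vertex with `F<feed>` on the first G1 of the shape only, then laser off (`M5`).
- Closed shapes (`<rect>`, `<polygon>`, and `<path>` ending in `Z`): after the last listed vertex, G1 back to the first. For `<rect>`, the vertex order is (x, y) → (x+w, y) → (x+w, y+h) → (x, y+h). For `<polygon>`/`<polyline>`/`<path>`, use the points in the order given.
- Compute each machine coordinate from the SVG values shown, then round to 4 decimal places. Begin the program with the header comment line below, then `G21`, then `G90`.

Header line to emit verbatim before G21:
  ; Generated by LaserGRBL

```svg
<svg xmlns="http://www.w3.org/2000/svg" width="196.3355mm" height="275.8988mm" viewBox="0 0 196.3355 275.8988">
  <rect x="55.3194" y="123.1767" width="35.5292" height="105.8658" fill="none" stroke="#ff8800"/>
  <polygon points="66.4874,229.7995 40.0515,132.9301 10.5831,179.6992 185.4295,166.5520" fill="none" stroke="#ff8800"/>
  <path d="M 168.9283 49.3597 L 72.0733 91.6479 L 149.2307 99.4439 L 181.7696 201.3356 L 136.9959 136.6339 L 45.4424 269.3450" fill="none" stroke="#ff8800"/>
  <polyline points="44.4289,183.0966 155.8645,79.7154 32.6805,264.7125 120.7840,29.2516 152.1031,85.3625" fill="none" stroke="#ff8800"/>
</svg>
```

; Generated by LaserGRBL
G21
G90
G00 X55.3194 Y152.7221
M3 S291
G1 X90.8486 Y152.7221 F2111
G1 X90.8486 Y46.8563
G1 X55.3194 Y46.8563
G1 X55.3194 Y152.7221
M5
G00 X66.4874 Y46.0993
M3 S291
G1 X40.0515 Y142.9687 F2111
G1 X10.5831 Y96.1996
G1 X185.4295 Y109.3468
G1 X66.4874 Y46.0993
M5
G00 X168.9283 Y226.5391
M3 S291
G1 X72.0733 Y184.2509 F2111
G1 X149.2307 Y176.4549
G1 X181.7696 Y74.5632
G1 X136.9959 Y139.2649
G1 X45.4424 Y6.5538
M5
G00 X44.4289 Y92.8022
M3 S291
G1 X155.8645 Y196.1834 F2111
G1 X32.6805 Y11.1863
G1 X120.7840 Y246.6472
G1 X152.1031 Y190.5363
M5

1 u = 1 mm; y_m = 275.8988 − y.

[1] `<rect>` rectangle, #ff8800→engrave S291 F2111: (55.3194,152.7221) → (90.8486,152.7221) → (90.8486,46.8563) → (55.3194,46.8563) → (55.3194,152.7221) (closed)

[2] `<polygon>` closed polygon, #ff8800→engrave S291 F2111: (66.4874,46.0993) → (40.0515,142.9687) → (10.5831,96.1996) → (185.4295,109.3468) → (66.4874,46.0993) (closed)

[3] `<path>` open polyline, #ff8800→engrave S291 F2111: (168.9283,226.5391) → (72.0733,184.2509) → (149.2307,176.4549) → (181.7696,74.5632) → (136.9959,139.2649) → (45.4424,6.5538)

[4] `<polyline>` open polyline, #ff8800→engrave S291 F2111: (44.4289,92.8022) → (155.8645,196.1834) → (32.6805,11.1863) → (120.7840,246.6472) → (152.1031,190.5363)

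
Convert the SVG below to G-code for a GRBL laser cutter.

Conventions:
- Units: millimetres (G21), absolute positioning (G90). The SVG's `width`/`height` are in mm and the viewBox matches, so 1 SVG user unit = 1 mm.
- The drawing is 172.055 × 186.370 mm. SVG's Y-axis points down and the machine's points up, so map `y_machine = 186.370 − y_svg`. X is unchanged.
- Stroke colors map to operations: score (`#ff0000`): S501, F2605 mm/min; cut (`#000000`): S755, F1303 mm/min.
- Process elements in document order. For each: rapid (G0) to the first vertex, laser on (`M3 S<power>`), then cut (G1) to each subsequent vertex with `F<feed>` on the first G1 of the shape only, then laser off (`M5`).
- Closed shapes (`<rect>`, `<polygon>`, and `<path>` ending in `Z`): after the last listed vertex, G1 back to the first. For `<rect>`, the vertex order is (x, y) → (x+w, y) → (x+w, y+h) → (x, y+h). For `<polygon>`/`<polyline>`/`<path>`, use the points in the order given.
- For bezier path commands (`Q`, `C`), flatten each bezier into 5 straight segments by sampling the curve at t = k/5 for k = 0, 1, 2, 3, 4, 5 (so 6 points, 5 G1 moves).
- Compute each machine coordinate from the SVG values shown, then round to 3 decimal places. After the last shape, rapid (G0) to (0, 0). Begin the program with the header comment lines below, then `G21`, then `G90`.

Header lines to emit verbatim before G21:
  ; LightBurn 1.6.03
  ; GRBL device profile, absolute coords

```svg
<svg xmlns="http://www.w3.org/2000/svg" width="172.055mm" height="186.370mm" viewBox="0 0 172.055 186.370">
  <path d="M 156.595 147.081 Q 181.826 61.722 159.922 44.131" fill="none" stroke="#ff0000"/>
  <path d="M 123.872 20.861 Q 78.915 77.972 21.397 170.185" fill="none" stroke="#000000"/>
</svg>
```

viewBox `0 0 172.055 186.370` with mm width/height → 1 unit = 1 mm. Flip: y_m = 186.370 − y_svg.

**Shape 1** — `<path>` quadratic bezier, stroke `#ff0000` → score (S501, F2605). Control points (SVG): P0=(156.595,147.081), P1=(181.826,61.722), P2=(159.922,44.131); sampled at t=k/5. Machine vertices: (156.595,39.289) → (164.802,70.722) → (169.238,96.733) → (169.904,117.323) → (166.798,132.492) → (159.922,142.239). Open path.

**Shape 2** — `<path>` quadratic bezier, stroke `#000000` → cut (S755, F1303). Control points (SVG): P0=(123.872,20.861), P1=(78.915,77.972), P2=(21.397,170.185); sampled at t=k/5. Machine vertices: (123.872,165.509) → (105.387,141.261) → (85.897,114.204) → (65.402,84.339) → (43.902,51.666) → (21.397,16.185). Open path.

; LightBurn 1.6.03
; GRBL device profile, absolute coords
G21
G90
G0 X156.595 Y39.289
M3 S501
G1 X164.802 Y70.722 F2605
G1 X169.238 Y96.733
G1 X169.904 Y117.323
G1 X166.798 Y132.492
G1 X159.922 Y142.239
M5
G0 X123.872 Y165.509
M3 S755
G1 X105.387 Y141.261 F1303
G1 X85.897 Y114.204
G1 X65.402 Y84.339
G1 X43.902 Y51.666
G1 X21.397 Y16.185
M5
G0 X0.000 Y0.000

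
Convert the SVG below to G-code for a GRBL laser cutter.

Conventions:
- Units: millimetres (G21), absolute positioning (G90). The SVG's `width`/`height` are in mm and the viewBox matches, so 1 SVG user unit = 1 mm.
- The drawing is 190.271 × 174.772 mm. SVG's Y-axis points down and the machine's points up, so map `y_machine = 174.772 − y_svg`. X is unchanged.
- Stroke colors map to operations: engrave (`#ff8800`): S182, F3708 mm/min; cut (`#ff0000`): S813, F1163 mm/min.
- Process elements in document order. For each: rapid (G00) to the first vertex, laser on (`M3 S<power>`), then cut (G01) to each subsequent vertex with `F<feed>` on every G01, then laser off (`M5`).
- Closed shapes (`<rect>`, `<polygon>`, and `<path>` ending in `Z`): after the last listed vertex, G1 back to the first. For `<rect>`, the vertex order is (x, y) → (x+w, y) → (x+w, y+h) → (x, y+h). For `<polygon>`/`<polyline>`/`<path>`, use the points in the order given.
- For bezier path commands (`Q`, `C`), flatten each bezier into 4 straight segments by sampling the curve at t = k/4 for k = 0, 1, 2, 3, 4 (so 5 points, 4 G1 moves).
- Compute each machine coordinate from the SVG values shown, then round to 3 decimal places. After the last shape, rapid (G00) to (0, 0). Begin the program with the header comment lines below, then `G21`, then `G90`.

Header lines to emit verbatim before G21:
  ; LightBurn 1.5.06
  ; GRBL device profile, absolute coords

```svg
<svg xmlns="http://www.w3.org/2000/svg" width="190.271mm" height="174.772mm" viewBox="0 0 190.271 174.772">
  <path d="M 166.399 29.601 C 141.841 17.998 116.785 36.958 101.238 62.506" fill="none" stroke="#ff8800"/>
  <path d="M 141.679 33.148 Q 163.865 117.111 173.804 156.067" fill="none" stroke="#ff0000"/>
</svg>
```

Since the viewBox matches the mm dimensions, user units are millimetres directly. The only transform is the Y-flip y_m = 174.772 − y_svg.

Shape 1 is a cubic bezier drawn with `<path>`. Its stroke #ff8800 means engrave at S182, F3708. After flipping Y the toolpath is (166.399,145.171) → (148.043,148.517) → (130.439,142.650) → (114.525,129.817) → (101.238,112.266).

Shape 2 is a quadratic bezier drawn with `<path>`. Its stroke #ff0000 means cut at S813, F1163. After flipping Y the toolpath is (141.679,141.624) → (152.007,102.455) → (160.803,68.913) → (168.069,40.996) → (173.804,18.705).

; LightBurn 1.5.06
; GRBL device profile, absolute coords
G21
G90
G00 X166.399 Y145.171
M3 S182
G01 X148.043 Y148.517 F3708
G01 X130.439 Y142.650 F3708
G01 X114.525 Y129.817 F3708
G01 X101.238 Y112.266 F3708
M5
G00 X141.679 Y141.624
M3 S813
G01 X152.007 Y102.455 F1163
G01 X160.803 Y68.913 F1163
G01 X168.069 Y40.996 F1163
G01 X173.804 Y18.705 F1163
M5
G00 X0.000 Y0.000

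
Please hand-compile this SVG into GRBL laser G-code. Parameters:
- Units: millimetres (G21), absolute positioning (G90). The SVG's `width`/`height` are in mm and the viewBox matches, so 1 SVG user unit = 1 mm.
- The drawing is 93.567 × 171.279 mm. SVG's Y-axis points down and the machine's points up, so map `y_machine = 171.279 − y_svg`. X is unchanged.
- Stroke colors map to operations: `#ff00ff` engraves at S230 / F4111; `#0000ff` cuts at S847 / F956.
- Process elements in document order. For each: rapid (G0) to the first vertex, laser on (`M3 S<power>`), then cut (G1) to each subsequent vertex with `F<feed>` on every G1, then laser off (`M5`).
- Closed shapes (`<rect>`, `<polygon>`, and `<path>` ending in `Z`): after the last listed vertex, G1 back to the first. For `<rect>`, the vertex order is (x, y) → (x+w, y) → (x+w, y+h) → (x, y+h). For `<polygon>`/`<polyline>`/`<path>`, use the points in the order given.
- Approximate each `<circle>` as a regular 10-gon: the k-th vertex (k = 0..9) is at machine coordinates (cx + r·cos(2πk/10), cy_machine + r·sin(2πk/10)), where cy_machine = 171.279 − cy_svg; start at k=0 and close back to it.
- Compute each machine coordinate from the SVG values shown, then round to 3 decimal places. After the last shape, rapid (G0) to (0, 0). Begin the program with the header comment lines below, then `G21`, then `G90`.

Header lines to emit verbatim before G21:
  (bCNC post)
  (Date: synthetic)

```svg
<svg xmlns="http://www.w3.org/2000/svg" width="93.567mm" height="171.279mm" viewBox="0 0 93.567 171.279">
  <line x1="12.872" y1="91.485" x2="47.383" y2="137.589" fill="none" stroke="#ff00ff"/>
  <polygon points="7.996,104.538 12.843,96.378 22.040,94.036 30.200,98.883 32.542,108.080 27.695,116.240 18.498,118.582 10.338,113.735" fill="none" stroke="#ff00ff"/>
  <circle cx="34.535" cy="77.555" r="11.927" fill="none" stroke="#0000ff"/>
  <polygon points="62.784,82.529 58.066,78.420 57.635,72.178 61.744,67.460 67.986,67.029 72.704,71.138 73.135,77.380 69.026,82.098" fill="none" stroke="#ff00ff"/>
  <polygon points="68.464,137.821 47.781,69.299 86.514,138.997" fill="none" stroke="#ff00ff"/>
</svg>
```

(bCNC post)
(Date: synthetic)
G21
G90
G0 X12.872 Y79.794
M3 S230
G1 X47.383 Y33.690 F4111
M5
G0 X7.996 Y66.741
M3 S230
G1 X12.843 Y74.901 F4111
G1 X22.040 Y77.243 F4111
G1 X30.200 Y72.396 F4111
G1 X32.542 Y63.199 F4111
G1 X27.695 Y55.039 F4111
G1 X18.498 Y52.697 F4111
G1 X10.338 Y57.544 F4111
G1 X7.996 Y66.741 F4111
M5
G0 X46.462 Y93.724
M3 S847
G1 X44.184 Y100.735 F956
G1 X38.221 Y105.067 F956
G1 X30.849 Y105.067 F956
G1 X24.886 Y100.735 F956
G1 X22.608 Y93.724 F956
G1 X24.886 Y86.713 F956
G1 X30.849 Y82.381 F956
G1 X38.221 Y82.381 F956
G1 X44.184 Y86.713 F956
G1 X46.462 Y93.724 F956
M5
G0 X62.784 Y88.750
M3 S230
G1 X58.066 Y92.859 F4111
G1 X57.635 Y99.101 F4111
G1 X61.744 Y103.819 F4111
G1 X67.986 Y104.250 F4111
G1 X72.704 Y100.141 F4111
G1 X73.135 Y93.899 F4111
G1 X69.026 Y89.181 F4111
G1 X62.784 Y88.750 F4111
M5
G0 X68.464 Y33.458
M3 S230
G1 X47.781 Y101.980 F4111
G1 X86.514 Y32.282 F4111
G1 X68.464 Y33.458 F4111
M5
G0 X0.000 Y0.000

1 u = 1 mm; y_m = 171.279 − y.

[1] `<line>` line segment, #ff00ff→engrave S230 F4111: (12.872,79.794) → (47.383,33.690)

[2] `<polygon>` regular polygon, #ff00ff→engrave S230 F4111: (7.996,66.741) → (12.843,74.901) → (22.040,77.243) → (30.200,72.396) → (32.542,63.199) → (27.695,55.039) → (18.498,52.697) → (10.338,57.544) → (7.996,66.741) (closed)

[3] `<circle>` circle, #0000ff→cut S847 F956: (46.462,93.724) → (44.184,100.735) → (38.221,105.067) → (30.849,105.067) → (24.886,100.735) → (22.608,93.724) → (24.886,86.713) → (30.849,82.381) → (38.221,82.381) → (44.184,86.713) → (46.462,93.724) (closed)

[4] `<polygon>` regular polygon, #ff00ff→engrave S230 F4111: (62.784,88.750) → (58.066,92.859) → (57.635,99.101) → (61.744,103.819) → (67.986,104.250) → (72.704,100.141) → (73.135,93.899) → (69.026,89.181) → (62.784,88.750) (closed)

[5] `<polygon>` closed polygon, #ff00ff→engrave S230 F4111: (68.464,33.458) → (47.781,101.980) → (86.514,32.282) → (68.464,33.458) (closed)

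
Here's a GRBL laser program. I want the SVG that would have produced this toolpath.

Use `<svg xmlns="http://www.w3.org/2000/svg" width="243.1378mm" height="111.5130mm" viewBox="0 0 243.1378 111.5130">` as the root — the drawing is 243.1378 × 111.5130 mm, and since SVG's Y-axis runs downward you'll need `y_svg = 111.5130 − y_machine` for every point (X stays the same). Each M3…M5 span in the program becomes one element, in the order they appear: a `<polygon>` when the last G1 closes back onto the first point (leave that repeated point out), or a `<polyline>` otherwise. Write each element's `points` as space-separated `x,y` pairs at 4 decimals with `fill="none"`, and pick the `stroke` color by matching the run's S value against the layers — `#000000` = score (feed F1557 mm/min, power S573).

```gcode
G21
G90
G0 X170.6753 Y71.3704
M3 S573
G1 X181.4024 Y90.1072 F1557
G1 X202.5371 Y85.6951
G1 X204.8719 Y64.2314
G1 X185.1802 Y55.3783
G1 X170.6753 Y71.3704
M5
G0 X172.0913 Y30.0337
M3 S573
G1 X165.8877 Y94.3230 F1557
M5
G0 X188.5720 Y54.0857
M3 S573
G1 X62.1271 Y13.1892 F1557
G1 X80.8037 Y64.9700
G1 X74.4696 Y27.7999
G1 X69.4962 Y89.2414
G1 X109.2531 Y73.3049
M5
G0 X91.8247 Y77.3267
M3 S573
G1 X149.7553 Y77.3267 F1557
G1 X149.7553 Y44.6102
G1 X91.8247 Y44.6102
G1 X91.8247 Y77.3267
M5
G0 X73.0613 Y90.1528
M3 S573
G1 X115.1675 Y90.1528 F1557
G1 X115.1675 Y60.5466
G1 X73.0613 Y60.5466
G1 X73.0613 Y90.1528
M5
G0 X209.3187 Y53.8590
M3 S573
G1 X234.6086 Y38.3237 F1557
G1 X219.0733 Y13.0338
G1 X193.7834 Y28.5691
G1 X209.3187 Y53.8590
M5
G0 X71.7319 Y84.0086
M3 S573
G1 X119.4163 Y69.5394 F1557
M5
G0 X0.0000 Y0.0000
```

Each laser-on run becomes one SVG element. Flip Y back into SVG space with y_svg = 111.5130 − y_machine. Every run uses S573, so all elements get stroke `#000000` (score).

Run 1: The run returns to its start, so emit a `<polygon>` with points (Y-flipped): 170.6753,40.1426 181.4024,21.4058 202.5371,25.8179 204.8719,47.2816 185.1802,56.1347.

Run 2: The run is open, so emit a `<polyline>` with points (Y-flipped): 172.0913,81.4793 165.8877,17.1900.

Run 3: The run is open, so emit a `<polyline>` with points (Y-flipped): 188.5720,57.4273 62.1271,98.3238 80.8037,46.5430 74.4696,83.7131 69.4962,22.2716 109.2531,38.2081.

Run 4: The run returns to its start, so emit a `<polygon>` with points (Y-flipped): 91.8247,34.1863 149.7553,34.1863 149.7553,66.9028 91.8247,66.9028.

Run 5: The run returns to its start, so emit a `<polygon>` with points (Y-flipped): 73.0613,21.3602 115.1675,21.3602 115.1675,50.9664 73.0613,50.9664.

Run 6: The run returns to its start, so emit a `<polygon>` with points (Y-flipped): 209.3187,57.6540 234.6086,73.1893 219.0733,98.4792 193.7834,82.9439.

Run 7: The run is open, so emit a `<polyline>` with points (Y-flipped): 71.7319,27.5044 119.4163,41.9736.

<svg xmlns="http://www.w3.org/2000/svg" width="243.1378mm" height="111.5130mm" viewBox="0 0 243.1378 111.5130">
  <polygon points="170.6753,40.1426 181.4024,21.4058 202.5371,25.8179 204.8719,47.2816 185.1802,56.1347" fill="none" stroke="#000000"/>
  <polyline points="172.0913,81.4793 165.8877,17.1900" fill="none" stroke="#000000"/>
  <polyline points="188.5720,57.4273 62.1271,98.3238 80.8037,46.5430 74.4696,83.7131 69.4962,22.2716 109.2531,38.2081" fill="none" stroke="#000000"/>
  <polygon points="91.8247,34.1863 149.7553,34.1863 149.7553,66.9028 91.8247,66.9028" fill="none" stroke="#000000"/>
  <polygon points="73.0613,21.3602 115.1675,21.3602 115.1675,50.9664 73.0613,50.9664" fill="none" stroke="#000000"/>
  <polygon points="209.3187,57.6540 234.6086,73.1893 219.0733,98.4792 193.7834,82.9439" fill="none" stroke="#000000"/>
  <polyline points="71.7319,27.5044 119.4163,41.9736" fill="none" stroke="#000000"/>
</svg>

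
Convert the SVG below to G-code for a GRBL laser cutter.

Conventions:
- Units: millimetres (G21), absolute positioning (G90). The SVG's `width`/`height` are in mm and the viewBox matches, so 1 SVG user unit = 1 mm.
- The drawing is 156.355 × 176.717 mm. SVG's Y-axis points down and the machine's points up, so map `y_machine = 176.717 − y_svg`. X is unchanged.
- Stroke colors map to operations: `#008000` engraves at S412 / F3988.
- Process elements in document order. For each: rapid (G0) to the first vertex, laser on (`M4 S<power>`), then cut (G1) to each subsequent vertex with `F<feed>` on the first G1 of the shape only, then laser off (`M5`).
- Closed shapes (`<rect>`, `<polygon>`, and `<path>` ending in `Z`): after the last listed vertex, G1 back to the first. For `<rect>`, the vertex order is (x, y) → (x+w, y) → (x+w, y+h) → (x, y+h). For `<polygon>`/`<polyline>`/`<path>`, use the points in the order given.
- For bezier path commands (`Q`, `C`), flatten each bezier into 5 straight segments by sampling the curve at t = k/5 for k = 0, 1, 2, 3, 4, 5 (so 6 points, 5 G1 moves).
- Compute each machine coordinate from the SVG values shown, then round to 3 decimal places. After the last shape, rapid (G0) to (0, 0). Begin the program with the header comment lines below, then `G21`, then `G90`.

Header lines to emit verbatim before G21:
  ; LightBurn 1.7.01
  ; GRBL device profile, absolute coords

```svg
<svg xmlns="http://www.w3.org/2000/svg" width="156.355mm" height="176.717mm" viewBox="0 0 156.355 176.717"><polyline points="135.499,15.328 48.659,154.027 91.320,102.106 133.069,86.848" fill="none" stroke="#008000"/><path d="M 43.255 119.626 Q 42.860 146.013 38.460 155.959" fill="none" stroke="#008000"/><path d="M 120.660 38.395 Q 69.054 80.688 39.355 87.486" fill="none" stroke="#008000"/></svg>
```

; LightBurn 1.7.01
; GRBL device profile, absolute coords
G21
G90
G0 X135.499 Y161.389
M4 S412
G1 X48.659 Y22.690 F3988
G1 X91.320 Y74.611
G1 X133.069 Y89.869
M5
G0 X43.255 Y57.091
M4 S412
G1 X42.937 Y47.194 F3988
G1 X42.298 Y38.612
G1 X41.339 Y31.345
G1 X40.060 Y25.394
G1 X38.460 Y20.758
M5
G0 X120.660 Y138.322
M4 S412
G1 X100.894 Y122.825 F3988
G1 X82.880 Y110.167
G1 X66.619 Y100.349
G1 X52.111 Y93.370
G1 X39.355 Y89.231
M5
G0 X0.000 Y0.000

Since the viewBox matches the mm dimensions, user units are millimetres directly. The only transform is the Y-flip y_m = 176.717 − y_svg.

Shape 1 is a open polyline drawn with `<polyline>`. Its stroke #008000 means engrave at S412, F3988. After flipping Y the toolpath is (135.499,161.389) → (48.659,22.690) → (91.320,74.611) → (133.069,89.869).

Shape 2 is a quadratic bezier drawn with `<path>`. Its stroke #008000 means engrave at S412, F3988. After flipping Y the toolpath is (43.255,57.091) → (42.937,47.194) → (42.298,38.612) → (41.339,31.345) → (40.060,25.394) → (38.460,20.758).

Shape 3 is a quadratic bezier drawn with `<path>`. Its stroke #008000 means engrave at S412, F3988. After flipping Y the toolpath is (120.660,138.322) → (100.894,122.825) → (82.880,110.167) → (66.619,100.349) → (52.111,93.370) → (39.355,89.231).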